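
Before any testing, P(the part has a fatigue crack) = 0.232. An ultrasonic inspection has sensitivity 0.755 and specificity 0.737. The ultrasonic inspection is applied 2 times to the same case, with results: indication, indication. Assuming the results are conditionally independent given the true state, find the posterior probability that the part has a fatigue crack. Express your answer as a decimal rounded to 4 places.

Posterior P(H) ≈ 0.7134

Let H be the event that the part has a fatigue crack; start with P(H) = 0.232. P('indication'|H) = 0.755, P('indication'|¬H) = 0.263.
Update on result 1 ('indication'): P(H) ← 0.755·0.2320 / (0.755·0.2320 + 0.263·0.7680) = 0.17516/0.37714 = 0.4644.
Update on result 2 ('indication'): P(H) ← 0.755·0.4644 / (0.755·0.4644 + 0.263·0.5356) = 0.35065/0.49150 = 0.7134.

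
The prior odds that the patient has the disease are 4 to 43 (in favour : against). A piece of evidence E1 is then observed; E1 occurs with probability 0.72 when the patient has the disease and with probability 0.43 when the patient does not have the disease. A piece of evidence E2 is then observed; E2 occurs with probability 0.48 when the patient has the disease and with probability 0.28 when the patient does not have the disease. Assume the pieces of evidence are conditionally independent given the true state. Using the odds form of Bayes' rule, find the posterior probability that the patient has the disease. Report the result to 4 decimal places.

Posterior probability ≈ 0.2107

Prior odds = 4/43 = 0.093023.
Likelihood ratio for E1 = 0.72/0.43 = 1.6744.
Likelihood ratio for E2 = 0.48/0.28 = 1.7143.
Posterior odds = prior odds × LR₁ × LR₂ = 0.26702.
Posterior probability = odds/(1+odds) = 0.26702/1.2670 = 0.2107.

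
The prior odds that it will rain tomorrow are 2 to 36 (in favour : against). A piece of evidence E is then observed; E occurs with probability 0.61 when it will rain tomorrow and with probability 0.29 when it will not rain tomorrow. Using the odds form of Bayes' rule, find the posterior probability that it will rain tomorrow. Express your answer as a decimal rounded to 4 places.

Posterior probability ≈ 0.1046

Prior odds = 2/36 = 0.055556. In log-odds, ln(0.055556) = -2.8904.
Add log likelihood ratio: ln(2.1034) = 0.74358.
Posterior log-odds = -2.1468, so posterior odds = exp(-2.1468) = 0.11686. Converting, P(H|E) = 0.11686/1.1169 = 0.1046.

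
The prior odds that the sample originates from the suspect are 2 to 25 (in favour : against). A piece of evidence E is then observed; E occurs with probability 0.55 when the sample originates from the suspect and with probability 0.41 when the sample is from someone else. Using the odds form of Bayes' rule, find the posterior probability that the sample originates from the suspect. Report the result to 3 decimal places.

Posterior probability ≈ 0.097

Prior odds = 2/25 = 0.080000. In log-odds, ln(0.080000) = -2.5257.
Add log likelihood ratio: ln(1.3415) = 0.29376.
Posterior log-odds = -2.2320, so posterior odds = exp(-2.2320) = 0.10732. Converting, P(H|E) = 0.10732/1.1073 = 0.097.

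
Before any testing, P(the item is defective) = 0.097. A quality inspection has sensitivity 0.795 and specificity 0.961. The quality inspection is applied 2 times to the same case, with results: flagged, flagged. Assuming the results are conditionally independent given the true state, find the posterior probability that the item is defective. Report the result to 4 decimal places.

Posterior P(H) ≈ 0.9781

Let H be the event that the item is defective; start with P(H) = 0.097. P('flagged'|H) = 0.795, P('flagged'|¬H) = 0.039.
Update on result 1 ('flagged'): P(H) ← 0.795·0.0970 / (0.795·0.0970 + 0.039·0.9030) = 0.077115/0.11233 = 0.6865.
Update on result 2 ('flagged'): P(H) ← 0.795·0.6865 / (0.795·0.6865 + 0.039·0.3135) = 0.54576/0.55799 = 0.9781.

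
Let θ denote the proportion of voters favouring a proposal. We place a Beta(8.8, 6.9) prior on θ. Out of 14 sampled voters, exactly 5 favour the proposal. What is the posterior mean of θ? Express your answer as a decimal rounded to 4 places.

Posterior mean ≈ 0.4646

Observing 5 successes and 9 failures updates Beta(8.8, 6.9) by adding the success and failure counts to the two shape parameters: α = 8.8+5 = 13.8, β = 6.9+9 = 15.9.
E[θ | data] = 13.8/(13.8+15.9) = 0.4646.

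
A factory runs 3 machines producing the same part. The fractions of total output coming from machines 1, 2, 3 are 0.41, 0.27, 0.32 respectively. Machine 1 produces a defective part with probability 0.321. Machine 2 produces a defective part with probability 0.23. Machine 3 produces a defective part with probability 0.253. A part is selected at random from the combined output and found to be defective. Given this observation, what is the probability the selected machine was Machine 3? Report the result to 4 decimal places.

Tabulate prior·likelihood by source: [1] prior 0.41, lik 0.321, product 0.1316; [2] prior 0.27, lik 0.23, product 0.06210; [3] prior 0.32, lik 0.253, product 0.08096.
Normalizing constant = 0.27467; the posterior for Machine 3 is its product over the sum, 0.08096/0.27467 = 0.2948.

Posterior probability ≈ 0.2948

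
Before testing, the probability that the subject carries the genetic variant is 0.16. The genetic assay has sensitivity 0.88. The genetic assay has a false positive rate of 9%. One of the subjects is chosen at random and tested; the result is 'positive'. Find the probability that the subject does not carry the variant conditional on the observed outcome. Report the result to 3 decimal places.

P(¬H | E) ≈ 0.349

Write H for 'the subject carries the genetic variant'. Prior odds H:¬H = 0.16/0.84 = 0.19048. For the 'positive' outcome, the likelihood ratio is 0.88/0.09 = 9.7778.
Posterior odds = 0.19048 × 9.7778 = 1.8624, so P(H|E) = 1.8624/(1+1.8624) = 0.651. Then P(¬H|E) = 1 − 0.651 = 0.349.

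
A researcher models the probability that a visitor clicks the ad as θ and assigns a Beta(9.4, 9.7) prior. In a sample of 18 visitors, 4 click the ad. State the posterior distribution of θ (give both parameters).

Posterior: Beta(13.4, 23.7)

The binomial likelihood is conjugate to the Beta prior: with 4 successes and 14 failures, the posterior is Beta(9.4+4, 9.7+14) = Beta(13.4, 23.7).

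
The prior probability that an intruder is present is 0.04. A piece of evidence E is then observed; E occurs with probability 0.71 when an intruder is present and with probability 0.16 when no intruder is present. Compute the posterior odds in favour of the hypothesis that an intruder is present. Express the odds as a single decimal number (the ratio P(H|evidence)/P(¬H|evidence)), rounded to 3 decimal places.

Posterior odds ≈ 0.185

Prior odds = 0.04/(1−0.04) = 0.041667. In log-odds, ln(0.041667) = -3.1781.
Add log likelihood ratio: ln(4.4375) = 1.4901.
Posterior log-odds = -1.6880, so posterior odds = exp(-1.6880) = 0.18490.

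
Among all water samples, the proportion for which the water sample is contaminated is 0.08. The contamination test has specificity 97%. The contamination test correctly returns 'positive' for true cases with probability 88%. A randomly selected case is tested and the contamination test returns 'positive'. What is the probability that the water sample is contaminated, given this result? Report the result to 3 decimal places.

P(H | E) ≈ 0.718

Write H for 'the water sample is contaminated'. Prior odds H:¬H = 0.08/0.92 = 0.086957. For the 'positive' outcome, the likelihood ratio is 0.88/0.03 = 29.333.
Posterior odds = 0.086957 × 29.333 = 2.5507, so P(H|E) = 2.5507/(1+2.5507) = 0.718.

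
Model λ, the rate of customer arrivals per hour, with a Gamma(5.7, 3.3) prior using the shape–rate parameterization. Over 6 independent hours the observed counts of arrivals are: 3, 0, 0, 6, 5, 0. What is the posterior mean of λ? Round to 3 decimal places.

The Poisson likelihood adds the total count to the shape and the number of exposure periods to the rate. Here ∑xᵢ = 14 and n = 6, so shape 5.7→19.7 and rate 3.3→9.3.
E[λ | data] = 19.7/9.3 = 2.118.

Posterior mean ≈ 2.118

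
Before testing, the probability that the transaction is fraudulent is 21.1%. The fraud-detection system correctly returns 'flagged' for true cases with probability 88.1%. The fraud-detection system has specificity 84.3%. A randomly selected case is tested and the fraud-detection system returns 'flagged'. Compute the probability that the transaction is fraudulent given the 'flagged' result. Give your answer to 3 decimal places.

Let H be the event that the transaction is fraudulent. P(H) = 0.211, so P(¬H) = 0.789. With E the 'flagged' result, P(E|H) = 0.881 and P(E|¬H) = 0.157.
P(E) = 0.881·0.211 + 0.157·0.789 = 0.18589 + 0.12387 = 0.30976.
By Bayes' theorem, P(H|E) = 0.18589 / 0.30976 = 0.600.

P(H | E) ≈ 0.600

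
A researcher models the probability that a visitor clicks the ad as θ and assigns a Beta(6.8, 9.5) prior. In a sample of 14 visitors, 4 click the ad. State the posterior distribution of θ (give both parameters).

Posterior: Beta(10.8, 19.5)

Observing 4 successes and 10 failures updates Beta(6.8, 9.5) by adding the success and failure counts to the two shape parameters: α = 6.8+4 = 10.8, β = 9.5+10 = 19.5.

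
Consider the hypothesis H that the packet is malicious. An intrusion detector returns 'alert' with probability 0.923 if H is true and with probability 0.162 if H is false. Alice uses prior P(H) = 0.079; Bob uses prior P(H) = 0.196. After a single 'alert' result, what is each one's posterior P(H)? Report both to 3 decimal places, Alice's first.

P('+'|H) = 0.923, P('+'|¬H) = 0.162.
Alice: numerator 0.923·0.079 = 0.072917; evidence = 0.072917+0.162·0.921 = 0.22212; posterior = 0.328.
Bob: numerator 0.923·0.196 = 0.18091; evidence = 0.18091+0.162·0.804 = 0.31116; posterior = 0.581.

Alice: 0.328; Bob: 0.581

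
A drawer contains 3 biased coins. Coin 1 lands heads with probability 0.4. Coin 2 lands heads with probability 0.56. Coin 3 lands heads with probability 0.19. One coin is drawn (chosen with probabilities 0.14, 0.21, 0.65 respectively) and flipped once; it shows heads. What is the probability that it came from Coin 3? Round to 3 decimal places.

Tabulate prior·likelihood by source: [1] prior 0.14, lik 0.4, product 0.05600; [2] prior 0.21, lik 0.56, product 0.1176; [3] prior 0.65, lik 0.19, product 0.1235.
Normalizing constant = 0.29710; the posterior for Coin 3 is its product over the sum, 0.1235/0.29710 = 0.416.

Posterior probability ≈ 0.416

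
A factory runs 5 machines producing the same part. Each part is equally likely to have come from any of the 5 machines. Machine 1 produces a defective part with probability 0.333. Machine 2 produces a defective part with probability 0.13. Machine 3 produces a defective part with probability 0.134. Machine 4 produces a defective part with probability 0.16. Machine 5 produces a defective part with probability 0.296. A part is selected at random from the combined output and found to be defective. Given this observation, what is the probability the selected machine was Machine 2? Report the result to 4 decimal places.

P(defective|M1) = 0.333; P(defective|M2) = 0.13; P(defective|M3) = 0.134; P(defective|M4) = 0.16; P(defective|M5) = 0.296.
Prior × likelihood for each source: 0.2·0.333=0.06660, 0.2·0.13=0.02600, 0.2·0.134=0.02680, 0.2·0.16=0.03200, 0.2·0.296=0.05920. Summing gives P(defective) = 0.21060.
P(Machine 2 | defective) = 0.02600 / 0.21060 = 0.1235.

Posterior probability ≈ 0.1235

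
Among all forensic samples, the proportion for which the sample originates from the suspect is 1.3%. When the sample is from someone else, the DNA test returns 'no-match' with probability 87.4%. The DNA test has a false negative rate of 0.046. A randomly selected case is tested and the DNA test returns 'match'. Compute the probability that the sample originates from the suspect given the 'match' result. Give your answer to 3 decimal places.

Let H be the event that the sample originates from the suspect. P(H) = 0.013, so P(¬H) = 0.987. With E the 'match' result, P(E|H) = 0.954 and P(E|¬H) = 0.126.
P(E) = 0.954·0.013 + 0.126·0.987 = 0.012402 + 0.12436 = 0.13676.
By Bayes' theorem, P(H|E) = 0.012402 / 0.13676 = 0.091.

P(H | E) ≈ 0.091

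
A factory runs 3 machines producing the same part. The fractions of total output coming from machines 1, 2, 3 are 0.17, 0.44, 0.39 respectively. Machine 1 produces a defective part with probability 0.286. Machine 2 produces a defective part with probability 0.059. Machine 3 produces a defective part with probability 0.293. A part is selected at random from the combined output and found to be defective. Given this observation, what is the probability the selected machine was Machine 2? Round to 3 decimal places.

P(defective|M1) = 0.286; P(defective|M2) = 0.059; P(defective|M3) = 0.293.
Prior × likelihood for each source: 0.17·0.286=0.04862, 0.44·0.059=0.02596, 0.39·0.293=0.1143. Summing gives P(defective) = 0.18885.
P(Machine 2 | defective) = 0.02596 / 0.18885 = 0.137.

Posterior probability ≈ 0.137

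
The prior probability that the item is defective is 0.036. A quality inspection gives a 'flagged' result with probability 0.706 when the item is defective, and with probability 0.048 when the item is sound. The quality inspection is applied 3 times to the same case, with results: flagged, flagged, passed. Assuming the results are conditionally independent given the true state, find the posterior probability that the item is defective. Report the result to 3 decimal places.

With H the event that the item is defective, the joint likelihood of the observed sequence is P(data|H) = 0.706·0.706·0.294 = 0.14654 and P(data|¬H) = 0.048·0.048·0.952 = 0.0021934.
Bayes: P(H|data) = 0.036·0.14654 / (0.036·0.14654 + 0.964·0.0021934) = 0.0052754/0.0073899 = 0.7139.

Posterior P(H) ≈ 0.714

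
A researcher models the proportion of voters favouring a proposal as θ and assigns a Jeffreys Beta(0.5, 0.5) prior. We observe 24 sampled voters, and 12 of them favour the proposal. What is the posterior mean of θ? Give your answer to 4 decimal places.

Observing 12 successes and 12 failures updates Beta(0.5, 0.5) by adding the success and failure counts to the two shape parameters: α = 0.5+12 = 12.5, β = 0.5+12 = 12.5.
E[θ | data] = 12.5/(12.5+12.5) = 0.5000.

Posterior mean ≈ 0.5000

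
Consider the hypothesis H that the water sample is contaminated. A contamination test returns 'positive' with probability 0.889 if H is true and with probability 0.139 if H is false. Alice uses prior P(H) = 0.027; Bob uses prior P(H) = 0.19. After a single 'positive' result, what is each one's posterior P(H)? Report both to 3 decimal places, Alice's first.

P('+'|H) = 0.889, P('+'|¬H) = 0.139.
Alice: numerator 0.889·0.027 = 0.024003; evidence = 0.024003+0.139·0.973 = 0.15925; posterior = 0.151.
Bob: numerator 0.889·0.19 = 0.16891; evidence = 0.16891+0.139·0.81 = 0.28150; posterior = 0.600.

Alice: 0.151; Bob: 0.600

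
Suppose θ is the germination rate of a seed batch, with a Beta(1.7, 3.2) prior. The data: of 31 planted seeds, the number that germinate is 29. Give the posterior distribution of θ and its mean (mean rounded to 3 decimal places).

Posterior: Beta(30.7, 5.2); mean ≈ 0.855

Observing 29 successes and 2 failures updates Beta(1.7, 3.2) by adding the success and failure counts to the two shape parameters: α = 1.7+29 = 30.7, β = 3.2+2 = 5.2.
Posterior mean = α/(α+β) = 30.7/35.9 = 0.855.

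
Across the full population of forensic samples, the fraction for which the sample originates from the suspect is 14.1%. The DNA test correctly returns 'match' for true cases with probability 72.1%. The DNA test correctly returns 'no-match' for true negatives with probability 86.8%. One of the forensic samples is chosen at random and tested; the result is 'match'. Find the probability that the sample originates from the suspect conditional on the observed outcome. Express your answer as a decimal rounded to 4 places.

Write H for 'the sample originates from the suspect'. Prior odds H:¬H = 0.141/0.859 = 0.16414. For the 'match' outcome, the likelihood ratio is 0.721/0.132 = 5.4621.
Posterior odds = 0.16414 × 5.4621 = 0.89658, so P(H|E) = 0.89658/(1+0.89658) = 0.4727.

P(H | E) ≈ 0.4727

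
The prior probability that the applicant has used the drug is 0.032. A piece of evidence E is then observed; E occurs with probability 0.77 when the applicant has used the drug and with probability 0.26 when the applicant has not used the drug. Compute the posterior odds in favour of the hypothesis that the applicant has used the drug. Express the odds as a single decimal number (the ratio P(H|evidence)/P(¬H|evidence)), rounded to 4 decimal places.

Posterior odds ≈ 0.0979

Prior odds = 0.032/(1−0.032) = 0.033058.
Likelihood ratio for E = 0.77/0.26 = 2.9615.
Posterior odds = prior odds × LR = 0.097902.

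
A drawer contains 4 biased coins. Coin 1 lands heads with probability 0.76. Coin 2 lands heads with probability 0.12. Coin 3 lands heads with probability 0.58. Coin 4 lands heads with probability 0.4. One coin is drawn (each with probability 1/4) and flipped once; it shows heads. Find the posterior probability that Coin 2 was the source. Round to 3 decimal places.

Posterior probability ≈ 0.065

Tabulate prior·likelihood by source: [1] prior 0.25, lik 0.76, product 0.1900; [2] prior 0.25, lik 0.12, product 0.03000; [3] prior 0.25, lik 0.58, product 0.1450; [4] prior 0.25, lik 0.4, product 0.1000.
Normalizing constant = 0.46500; the posterior for Coin 2 is its product over the sum, 0.03000/0.46500 = 0.065.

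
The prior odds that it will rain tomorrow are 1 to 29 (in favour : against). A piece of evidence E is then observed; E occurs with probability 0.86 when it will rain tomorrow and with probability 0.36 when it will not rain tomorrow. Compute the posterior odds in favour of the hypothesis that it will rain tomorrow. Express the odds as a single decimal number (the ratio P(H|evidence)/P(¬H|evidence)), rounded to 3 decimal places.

Posterior odds ≈ 0.082

Prior odds = 1/29 = 0.034483.
Likelihood ratio for E = 0.86/0.36 = 2.3889.
Posterior odds = prior odds × LR = 0.082375.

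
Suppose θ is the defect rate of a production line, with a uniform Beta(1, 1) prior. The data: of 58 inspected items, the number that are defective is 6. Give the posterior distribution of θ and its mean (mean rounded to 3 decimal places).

Posterior: Beta(7, 53); mean ≈ 0.117

Observing 6 successes and 52 failures updates Beta(1, 1) by adding the success and failure counts to the two shape parameters: α = 1+6 = 7, β = 1+52 = 53.
Posterior mean = α/(α+β) = 7/60 = 0.117.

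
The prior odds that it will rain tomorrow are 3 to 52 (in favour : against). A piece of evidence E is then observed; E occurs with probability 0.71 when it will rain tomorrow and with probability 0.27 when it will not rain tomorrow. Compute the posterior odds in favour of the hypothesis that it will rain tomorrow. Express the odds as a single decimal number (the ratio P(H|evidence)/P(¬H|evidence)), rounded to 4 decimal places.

Prior odds = 3/52 = 0.057692. In log-odds, ln(0.057692) = -2.8526.
Add log likelihood ratio: ln(2.6296) = 0.96684.
Posterior log-odds = -1.8858, so posterior odds = exp(-1.8858) = 0.15171.

Posterior odds ≈ 0.1517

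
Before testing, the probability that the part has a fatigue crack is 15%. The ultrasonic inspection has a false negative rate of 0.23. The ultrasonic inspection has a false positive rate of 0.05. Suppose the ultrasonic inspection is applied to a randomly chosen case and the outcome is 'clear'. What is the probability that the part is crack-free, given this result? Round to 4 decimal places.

P(¬H | E) ≈ 0.9590

Let H be the event that the part has a fatigue crack. P(H) = 0.15, so P(¬H) = 0.85. With E the 'clear' result, P(E|H) = 0.23 and P(E|¬H) = 0.95.
P(E) = 0.23·0.15 + 0.95·0.85 = 0.034500 + 0.80750 = 0.84200.
By Bayes' theorem, P(H|E) = 0.034500 / 0.84200 = 0.0410. Hence P(¬H|E) = 1 − 0.0410 = 0.9590.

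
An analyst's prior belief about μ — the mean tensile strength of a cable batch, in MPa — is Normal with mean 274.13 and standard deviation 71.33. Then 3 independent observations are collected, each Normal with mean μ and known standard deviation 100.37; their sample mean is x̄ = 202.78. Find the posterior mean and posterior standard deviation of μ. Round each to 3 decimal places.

Prior precision 1/τ₀² = 1/71.33² = 0.00019654; data precision n/σ² = 3/100.37² = 0.00029779.
Posterior precision = 0.00019654 + 0.00029779 = 0.00049433, giving posterior SD = 1/√0.00049433 = 44.977.
Posterior mean = (0.00019654·274.13 + 0.00029779·202.78) / 0.00049433 = 231.148.

Posterior mean ≈ 231.148; posterior SD ≈ 44.977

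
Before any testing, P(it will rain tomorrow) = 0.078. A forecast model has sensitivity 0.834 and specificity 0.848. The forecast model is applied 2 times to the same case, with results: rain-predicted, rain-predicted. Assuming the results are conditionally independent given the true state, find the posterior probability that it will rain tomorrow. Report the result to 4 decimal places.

Posterior P(H) ≈ 0.7181

With H the event that it will rain tomorrow, the joint likelihood of the observed sequence is P(data|H) = 0.834·0.834 = 0.69556 and P(data|¬H) = 0.152·0.152 = 0.023104.
Bayes: P(H|data) = 0.078·0.69556 / (0.078·0.69556 + 0.922·0.023104) = 0.054253/0.075555 = 0.7181.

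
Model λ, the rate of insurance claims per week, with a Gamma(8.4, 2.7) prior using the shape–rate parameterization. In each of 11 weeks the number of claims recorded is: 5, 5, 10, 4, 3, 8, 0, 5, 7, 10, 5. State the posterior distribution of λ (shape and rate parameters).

Posterior: Gamma(shape=70.4, rate=13.7)

Total count ∑xᵢ = 62 over n = 11 weeks.
Gamma is conjugate to the Poisson likelihood: posterior is Gamma(shape = 8.4+62 = 70.4, rate = 2.7+11 = 13.7).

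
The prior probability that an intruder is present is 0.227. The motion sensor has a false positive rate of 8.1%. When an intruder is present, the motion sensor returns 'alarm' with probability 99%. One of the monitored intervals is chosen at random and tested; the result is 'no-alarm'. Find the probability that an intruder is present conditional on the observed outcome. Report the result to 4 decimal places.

P(H | E) ≈ 0.0032

Write H for 'an intruder is present'. Prior odds H:¬H = 0.227/0.773 = 0.29366. For the 'no-alarm' outcome, the likelihood ratio is 0.01/0.919 = 0.010881.
Posterior odds = 0.29366 × 0.010881 = 0.0031954, so P(H|E) = 0.0031954/(1+0.0031954) = 0.0032.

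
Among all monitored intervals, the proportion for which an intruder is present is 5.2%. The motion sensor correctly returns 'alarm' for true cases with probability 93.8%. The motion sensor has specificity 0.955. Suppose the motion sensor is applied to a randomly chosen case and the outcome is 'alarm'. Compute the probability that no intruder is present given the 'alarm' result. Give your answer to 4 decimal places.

P(¬H | E) ≈ 0.4666

Let H be the event that an intruder is present. P(H) = 0.052, so P(¬H) = 0.948. With E the 'alarm' result, P(E|H) = 0.938 and P(E|¬H) = 0.045.
P(E) = 0.938·0.052 + 0.045·0.948 = 0.048776 + 0.042660 = 0.091436.
By Bayes' theorem, P(H|E) = 0.048776 / 0.091436 = 0.5334. Hence P(¬H|E) = 1 − 0.5334 = 0.4666.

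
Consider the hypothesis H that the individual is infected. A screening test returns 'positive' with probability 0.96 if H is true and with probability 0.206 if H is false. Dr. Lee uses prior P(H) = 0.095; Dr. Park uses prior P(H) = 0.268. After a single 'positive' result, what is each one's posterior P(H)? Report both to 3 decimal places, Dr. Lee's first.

Dr. Lee: 0.328; Dr. Park: 0.630

The likelihood ratio for a 'positive' result is 0.96/0.206 = 4.6602.
Dr. Lee: prior odds 0.095/0.905 = 0.10497; posterior odds 0.48919; posterior probability 0.328.
Dr. Park: prior odds 0.268/0.732 = 0.36612; posterior odds 1.7062; posterior probability 0.630.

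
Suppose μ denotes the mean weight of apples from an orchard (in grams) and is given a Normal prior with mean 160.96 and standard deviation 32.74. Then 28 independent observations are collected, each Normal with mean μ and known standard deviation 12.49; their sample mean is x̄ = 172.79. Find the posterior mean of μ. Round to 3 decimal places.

Posterior mean ≈ 172.729

With known σ, the Normal prior is conjugate. Weight on the data is w = (n/σ²)/(n/σ² + 1/τ₀²) = 0.179487/(0.179487+0.00093292) = 0.99483.
Posterior mean = w·x̄ + (1−w)·μ₀ = 0.99483·172.79 + 0.0051708·160.96 = 172.729.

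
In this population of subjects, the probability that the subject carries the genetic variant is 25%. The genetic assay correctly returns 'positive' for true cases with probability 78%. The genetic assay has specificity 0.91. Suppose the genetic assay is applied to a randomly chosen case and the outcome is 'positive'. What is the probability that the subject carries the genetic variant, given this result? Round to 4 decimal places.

P(H | E) ≈ 0.7429

Let H be the event that the subject carries the genetic variant. P(H) = 0.25, so P(¬H) = 0.75. With E the 'positive' result, P(E|H) = 0.78 and P(E|¬H) = 0.09.
P(E) = 0.78·0.25 + 0.09·0.75 = 0.19500 + 0.067500 = 0.26250.
By Bayes' theorem, P(H|E) = 0.19500 / 0.26250 = 0.7429.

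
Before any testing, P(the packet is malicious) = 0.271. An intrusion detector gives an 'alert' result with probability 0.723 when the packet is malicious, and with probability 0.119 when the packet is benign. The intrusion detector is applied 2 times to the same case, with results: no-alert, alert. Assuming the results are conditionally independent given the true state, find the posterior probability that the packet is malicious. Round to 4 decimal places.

With H the event that the packet is malicious, the joint likelihood of the observed sequence is P(data|H) = 0.277·0.723 = 0.20027 and P(data|¬H) = 0.881·0.119 = 0.10484.
Bayes: P(H|data) = 0.271·0.20027 / (0.271·0.20027 + 0.729·0.10484) = 0.054273/0.13070 = 0.4152.

Posterior P(H) ≈ 0.4152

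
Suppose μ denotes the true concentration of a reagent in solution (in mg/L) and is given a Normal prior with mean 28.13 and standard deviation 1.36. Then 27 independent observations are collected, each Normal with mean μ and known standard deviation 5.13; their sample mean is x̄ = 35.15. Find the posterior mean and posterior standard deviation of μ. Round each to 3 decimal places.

Posterior mean ≈ 32.727; posterior SD ≈ 0.799

Prior precision 1/τ₀² = 1/1.36² = 0.540657; data precision n/σ² = 27/5.13² = 1.02596.
Posterior precision = 0.540657 + 1.02596 = 1.56661, giving posterior SD = 1/√1.56661 = 0.799.
Posterior mean = (0.540657·28.13 + 1.02596·35.15) / 1.56661 = 32.727.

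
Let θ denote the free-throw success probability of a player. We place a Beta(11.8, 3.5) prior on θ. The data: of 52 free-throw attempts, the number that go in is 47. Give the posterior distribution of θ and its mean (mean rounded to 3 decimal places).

Observing 47 successes and 5 failures updates Beta(11.8, 3.5) by adding the success and failure counts to the two shape parameters: α = 11.8+47 = 58.8, β = 3.5+5 = 8.5.
E[θ | data] = 58.8/(58.8+8.5) = 0.874.

Posterior: Beta(58.8, 8.5); mean ≈ 0.874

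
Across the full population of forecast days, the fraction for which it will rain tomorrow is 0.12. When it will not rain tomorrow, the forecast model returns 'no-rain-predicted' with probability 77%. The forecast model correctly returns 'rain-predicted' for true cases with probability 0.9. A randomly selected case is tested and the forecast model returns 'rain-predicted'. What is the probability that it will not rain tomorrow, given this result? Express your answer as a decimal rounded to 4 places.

Write H for 'it will rain tomorrow'. Prior odds H:¬H = 0.12/0.88 = 0.13636. For the 'rain-predicted' outcome, the likelihood ratio is 0.9/0.23 = 3.9130.
Posterior odds = 0.13636 × 3.9130 = 0.53360, so P(H|E) = 0.53360/(1+0.53360) = 0.3479. Then P(¬H|E) = 1 − 0.3479 = 0.6521.

P(¬H | E) ≈ 0.6521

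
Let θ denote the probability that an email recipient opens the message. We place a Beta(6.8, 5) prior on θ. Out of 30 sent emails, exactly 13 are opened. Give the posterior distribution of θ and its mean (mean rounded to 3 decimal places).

Posterior: Beta(19.8, 22); mean ≈ 0.474

The binomial likelihood is conjugate to the Beta prior: with 13 successes and 17 failures, the posterior is Beta(6.8+13, 5+17) = Beta(19.8, 22).
Posterior mean = α/(α+β) = 19.8/41.8 = 0.474.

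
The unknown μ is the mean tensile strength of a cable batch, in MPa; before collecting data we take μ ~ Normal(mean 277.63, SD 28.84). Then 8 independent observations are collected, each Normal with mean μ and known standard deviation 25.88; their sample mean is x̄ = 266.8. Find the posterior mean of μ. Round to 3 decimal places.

With known σ, the Normal prior is conjugate. Weight on the data is w = (n/σ²)/(n/σ² + 1/τ₀²) = 0.0119443/(0.0119443+0.00120229) = 0.90855.
Posterior mean = w·x̄ + (1−w)·μ₀ = 0.90855·266.8 + 0.091453·277.63 = 267.790.

Posterior mean ≈ 267.790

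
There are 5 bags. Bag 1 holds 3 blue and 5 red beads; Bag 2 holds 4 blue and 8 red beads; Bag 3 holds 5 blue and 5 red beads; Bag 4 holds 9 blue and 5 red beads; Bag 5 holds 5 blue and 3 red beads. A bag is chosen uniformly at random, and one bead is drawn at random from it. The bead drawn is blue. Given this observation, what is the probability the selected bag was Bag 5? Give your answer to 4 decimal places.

Tabulate prior·likelihood by source: [1] prior 0.2, lik 0.375, product 0.07500; [2] prior 0.2, lik 0.3333, product 0.06667; [3] prior 0.2, lik 0.5, product 0.1000; [4] prior 0.2, lik 0.6429, product 0.1286; [5] prior 0.2, lik 0.625, product 0.1250.
Normalizing constant = 0.49524; the posterior for Bag 5 is its product over the sum, 0.1250/0.49524 = 0.2524.

Posterior probability ≈ 0.2524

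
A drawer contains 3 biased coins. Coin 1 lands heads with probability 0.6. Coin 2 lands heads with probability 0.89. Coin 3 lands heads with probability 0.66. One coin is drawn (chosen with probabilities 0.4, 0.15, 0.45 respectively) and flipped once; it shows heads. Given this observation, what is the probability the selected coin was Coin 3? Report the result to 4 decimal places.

Tabulate prior·likelihood by source: [1] prior 0.4, lik 0.6, product 0.2400; [2] prior 0.15, lik 0.89, product 0.1335; [3] prior 0.45, lik 0.66, product 0.2970.
Normalizing constant = 0.67050; the posterior for Coin 3 is its product over the sum, 0.2970/0.67050 = 0.4430.

Posterior probability ≈ 0.4430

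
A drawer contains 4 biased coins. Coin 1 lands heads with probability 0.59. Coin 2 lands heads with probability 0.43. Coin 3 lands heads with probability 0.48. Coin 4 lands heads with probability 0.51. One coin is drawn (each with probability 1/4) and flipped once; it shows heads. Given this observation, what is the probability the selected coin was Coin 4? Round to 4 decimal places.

Tabulate prior·likelihood by source: [1] prior 0.25, lik 0.59, product 0.1475; [2] prior 0.25, lik 0.43, product 0.1075; [3] prior 0.25, lik 0.48, product 0.1200; [4] prior 0.25, lik 0.51, product 0.1275.
Normalizing constant = 0.50250; the posterior for Coin 4 is its product over the sum, 0.1275/0.50250 = 0.2537.

Posterior probability ≈ 0.2537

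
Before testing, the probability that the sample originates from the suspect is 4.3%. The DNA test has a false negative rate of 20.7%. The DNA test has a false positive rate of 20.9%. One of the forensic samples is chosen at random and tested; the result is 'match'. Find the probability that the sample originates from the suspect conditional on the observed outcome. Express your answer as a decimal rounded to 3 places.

Write H for 'the sample originates from the suspect'. Prior odds H:¬H = 0.043/0.957 = 0.044932. For the 'match' outcome, the likelihood ratio is 0.793/0.209 = 3.7943.
Posterior odds = 0.044932 × 3.7943 = 0.17048, so P(H|E) = 0.17048/(1+0.17048) = 0.146.

P(H | E) ≈ 0.146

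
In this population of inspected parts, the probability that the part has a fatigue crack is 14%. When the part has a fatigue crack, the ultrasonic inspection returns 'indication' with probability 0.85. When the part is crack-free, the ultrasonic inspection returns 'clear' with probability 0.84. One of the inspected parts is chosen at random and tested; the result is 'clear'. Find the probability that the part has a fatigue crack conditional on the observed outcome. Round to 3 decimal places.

Let H be the event that the part has a fatigue crack. P(H) = 0.14, so P(¬H) = 0.86. With E the 'clear' result, P(E|H) = 0.15 and P(E|¬H) = 0.84.
P(E) = 0.15·0.14 + 0.84·0.86 = 0.021000 + 0.72240 = 0.74340.
By Bayes' theorem, P(H|E) = 0.021000 / 0.74340 = 0.028.

P(H | E) ≈ 0.028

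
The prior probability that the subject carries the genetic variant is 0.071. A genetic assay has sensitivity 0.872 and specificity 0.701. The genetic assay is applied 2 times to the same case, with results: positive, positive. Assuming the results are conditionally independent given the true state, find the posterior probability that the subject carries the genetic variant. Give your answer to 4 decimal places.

Posterior P(H) ≈ 0.3940

With H the event that the subject carries the genetic variant, the joint likelihood of the observed sequence is P(data|H) = 0.872·0.872 = 0.76038 and P(data|¬H) = 0.299·0.299 = 0.089401.
Bayes: P(H|data) = 0.071·0.76038 / (0.071·0.76038 + 0.929·0.089401) = 0.053987/0.13704 = 0.3940.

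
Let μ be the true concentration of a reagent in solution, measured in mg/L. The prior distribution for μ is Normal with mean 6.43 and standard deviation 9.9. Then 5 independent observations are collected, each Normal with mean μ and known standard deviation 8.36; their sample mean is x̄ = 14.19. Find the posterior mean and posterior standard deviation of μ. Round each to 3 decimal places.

Posterior mean ≈ 13.221; posterior SD ≈ 3.498

Prior precision 1/τ₀² = 1/9.9² = 0.0102030; data precision n/σ² = 5/8.36² = 0.0715414.
Posterior precision = 0.0102030 + 0.0715414 = 0.0817444, giving posterior SD = 1/√0.0817444 = 3.498.
Posterior mean = (0.0102030·6.43 + 0.0715414·14.19) / 0.0817444 = 13.221.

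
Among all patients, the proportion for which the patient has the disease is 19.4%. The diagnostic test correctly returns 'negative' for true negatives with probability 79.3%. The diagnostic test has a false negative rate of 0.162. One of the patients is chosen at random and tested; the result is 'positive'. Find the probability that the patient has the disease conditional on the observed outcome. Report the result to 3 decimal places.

Write H for 'the patient has the disease'. Prior odds H:¬H = 0.194/0.806 = 0.24069. For the 'positive' outcome, the likelihood ratio is 0.838/0.207 = 4.0483.
Posterior odds = 0.24069 × 4.0483 = 0.97441, so P(H|E) = 0.97441/(1+0.97441) = 0.494.

P(H | E) ≈ 0.494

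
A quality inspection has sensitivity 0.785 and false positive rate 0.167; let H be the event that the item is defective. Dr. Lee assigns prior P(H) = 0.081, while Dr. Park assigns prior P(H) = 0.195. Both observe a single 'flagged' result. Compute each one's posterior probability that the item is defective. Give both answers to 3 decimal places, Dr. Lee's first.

The likelihood ratio for a 'flagged' result is 0.785/0.167 = 4.7006.
Dr. Lee: prior odds 0.081/0.919 = 0.088139; posterior odds 0.41431; posterior probability 0.293.
Dr. Park: prior odds 0.195/0.805 = 0.24224; posterior odds 1.1387; posterior probability 0.532.

Dr. Lee: 0.293; Dr. Park: 0.532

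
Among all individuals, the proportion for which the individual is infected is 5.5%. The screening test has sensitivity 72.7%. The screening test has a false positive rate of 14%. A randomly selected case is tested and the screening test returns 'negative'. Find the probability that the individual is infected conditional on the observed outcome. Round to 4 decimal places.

Write H for 'the individual is infected'. Prior odds H:¬H = 0.055/0.945 = 0.058201. For the 'negative' outcome, the likelihood ratio is 0.273/0.86 = 0.31744.
Posterior odds = 0.058201 × 0.31744 = 0.018475, so P(H|E) = 0.018475/(1+0.018475) = 0.0181.

P(H | E) ≈ 0.0181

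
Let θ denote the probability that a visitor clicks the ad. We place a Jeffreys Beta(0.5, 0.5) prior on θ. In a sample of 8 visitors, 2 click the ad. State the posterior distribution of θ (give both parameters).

Posterior: Beta(2.5, 6.5)

Observing 2 successes and 6 failures updates Beta(0.5, 0.5) by adding the success and failure counts to the two shape parameters: α = 0.5+2 = 2.5, β = 0.5+6 = 6.5.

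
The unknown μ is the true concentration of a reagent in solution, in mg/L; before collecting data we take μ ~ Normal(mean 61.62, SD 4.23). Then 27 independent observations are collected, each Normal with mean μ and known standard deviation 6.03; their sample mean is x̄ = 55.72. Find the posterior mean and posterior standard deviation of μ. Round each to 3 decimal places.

Prior precision 1/τ₀² = 1/4.23² = 0.0558881; data precision n/σ² = 27/6.03² = 0.742556.
Posterior precision = 0.0558881 + 0.742556 = 0.798444, giving posterior SD = 1/√0.798444 = 1.119.
Posterior mean = (0.0558881·61.62 + 0.742556·55.72) / 0.798444 = 56.133.

Posterior mean ≈ 56.133; posterior SD ≈ 1.119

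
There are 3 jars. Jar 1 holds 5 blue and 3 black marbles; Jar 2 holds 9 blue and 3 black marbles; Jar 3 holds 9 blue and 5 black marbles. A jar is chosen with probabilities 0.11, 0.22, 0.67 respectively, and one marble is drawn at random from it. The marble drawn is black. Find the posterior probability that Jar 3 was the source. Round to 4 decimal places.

Posterior probability ≈ 0.7131

Tabulate prior·likelihood by source: [1] prior 0.11, lik 0.375, product 0.04125; [2] prior 0.22, lik 0.25, product 0.05500; [3] prior 0.67, lik 0.3571, product 0.2393.
Normalizing constant = 0.33554; the posterior for Jar 3 is its product over the sum, 0.2393/0.33554 = 0.7131.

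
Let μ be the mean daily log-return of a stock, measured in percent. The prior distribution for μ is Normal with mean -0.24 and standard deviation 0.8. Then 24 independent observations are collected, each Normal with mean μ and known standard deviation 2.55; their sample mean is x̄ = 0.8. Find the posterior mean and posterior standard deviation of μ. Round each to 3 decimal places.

With known σ, the Normal prior is conjugate. Weight on the data is w = (n/σ²)/(n/σ² + 1/τ₀²) = 3.69089/(3.69089+1.56250) = 0.70257.
Posterior mean = w·x̄ + (1−w)·μ₀ = 0.70257·0.8 + 0.29743·-0.24 = 0.491. Posterior variance = 1/(3.69089+1.56250) = 0.190353, so SD = 0.436.

Posterior mean ≈ 0.491; posterior SD ≈ 0.436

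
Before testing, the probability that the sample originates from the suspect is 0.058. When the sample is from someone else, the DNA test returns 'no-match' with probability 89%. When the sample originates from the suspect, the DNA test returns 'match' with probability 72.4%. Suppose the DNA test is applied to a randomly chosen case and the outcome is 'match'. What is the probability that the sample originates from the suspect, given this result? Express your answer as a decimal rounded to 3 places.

P(H | E) ≈ 0.288

Write H for 'the sample originates from the suspect'. Prior odds H:¬H = 0.058/0.942 = 0.061571. For the 'match' outcome, the likelihood ratio is 0.724/0.11 = 6.5818.
Posterior odds = 0.061571 × 6.5818 = 0.40525, so P(H|E) = 0.40525/(1+0.40525) = 0.288.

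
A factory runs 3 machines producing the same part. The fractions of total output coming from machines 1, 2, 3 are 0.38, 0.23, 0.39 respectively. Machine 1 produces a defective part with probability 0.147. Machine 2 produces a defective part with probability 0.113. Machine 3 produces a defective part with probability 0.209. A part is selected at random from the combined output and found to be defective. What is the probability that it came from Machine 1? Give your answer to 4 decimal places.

Posterior probability ≈ 0.3419

P(defective|M1) = 0.147; P(defective|M2) = 0.113; P(defective|M3) = 0.209.
Prior × likelihood for each source: 0.38·0.147=0.05586, 0.23·0.113=0.02599, 0.39·0.209=0.08151. Summing gives P(defective) = 0.16336.
P(Machine 1 | defective) = 0.05586 / 0.16336 = 0.3419.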